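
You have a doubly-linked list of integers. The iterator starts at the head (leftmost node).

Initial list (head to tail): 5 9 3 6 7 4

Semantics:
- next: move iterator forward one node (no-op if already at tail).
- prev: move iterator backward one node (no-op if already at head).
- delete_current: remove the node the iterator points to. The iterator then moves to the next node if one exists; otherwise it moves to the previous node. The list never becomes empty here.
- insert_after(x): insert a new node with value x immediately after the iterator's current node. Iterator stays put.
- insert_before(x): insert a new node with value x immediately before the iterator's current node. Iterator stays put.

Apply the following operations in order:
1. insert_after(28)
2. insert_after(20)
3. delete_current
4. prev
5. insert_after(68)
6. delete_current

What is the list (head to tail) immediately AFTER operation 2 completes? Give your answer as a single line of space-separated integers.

Answer: 5 20 28 9 3 6 7 4

Derivation:
After 1 (insert_after(28)): list=[5, 28, 9, 3, 6, 7, 4] cursor@5
After 2 (insert_after(20)): list=[5, 20, 28, 9, 3, 6, 7, 4] cursor@5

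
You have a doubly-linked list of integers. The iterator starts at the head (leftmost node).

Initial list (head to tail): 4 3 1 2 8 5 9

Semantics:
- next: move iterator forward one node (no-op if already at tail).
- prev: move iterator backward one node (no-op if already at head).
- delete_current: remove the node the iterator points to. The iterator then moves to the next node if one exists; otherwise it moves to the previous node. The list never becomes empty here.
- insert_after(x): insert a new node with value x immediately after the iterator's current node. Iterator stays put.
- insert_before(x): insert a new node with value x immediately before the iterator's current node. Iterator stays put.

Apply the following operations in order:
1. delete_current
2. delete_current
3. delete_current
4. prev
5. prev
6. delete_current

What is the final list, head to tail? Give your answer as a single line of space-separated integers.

After 1 (delete_current): list=[3, 1, 2, 8, 5, 9] cursor@3
After 2 (delete_current): list=[1, 2, 8, 5, 9] cursor@1
After 3 (delete_current): list=[2, 8, 5, 9] cursor@2
After 4 (prev): list=[2, 8, 5, 9] cursor@2
After 5 (prev): list=[2, 8, 5, 9] cursor@2
After 6 (delete_current): list=[8, 5, 9] cursor@8

Answer: 8 5 9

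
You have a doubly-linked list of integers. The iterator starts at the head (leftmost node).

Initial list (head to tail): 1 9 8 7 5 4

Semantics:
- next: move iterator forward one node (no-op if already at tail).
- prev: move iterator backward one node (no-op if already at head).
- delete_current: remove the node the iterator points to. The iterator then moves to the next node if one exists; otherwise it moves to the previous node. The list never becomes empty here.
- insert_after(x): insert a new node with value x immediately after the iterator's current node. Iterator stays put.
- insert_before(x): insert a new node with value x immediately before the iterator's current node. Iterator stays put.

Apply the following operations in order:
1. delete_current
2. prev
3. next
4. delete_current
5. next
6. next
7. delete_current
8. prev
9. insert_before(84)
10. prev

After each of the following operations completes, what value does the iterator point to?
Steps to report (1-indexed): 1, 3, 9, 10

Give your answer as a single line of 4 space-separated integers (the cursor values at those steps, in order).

Answer: 9 8 7 84

Derivation:
After 1 (delete_current): list=[9, 8, 7, 5, 4] cursor@9
After 2 (prev): list=[9, 8, 7, 5, 4] cursor@9
After 3 (next): list=[9, 8, 7, 5, 4] cursor@8
After 4 (delete_current): list=[9, 7, 5, 4] cursor@7
After 5 (next): list=[9, 7, 5, 4] cursor@5
After 6 (next): list=[9, 7, 5, 4] cursor@4
After 7 (delete_current): list=[9, 7, 5] cursor@5
After 8 (prev): list=[9, 7, 5] cursor@7
After 9 (insert_before(84)): list=[9, 84, 7, 5] cursor@7
After 10 (prev): list=[9, 84, 7, 5] cursor@84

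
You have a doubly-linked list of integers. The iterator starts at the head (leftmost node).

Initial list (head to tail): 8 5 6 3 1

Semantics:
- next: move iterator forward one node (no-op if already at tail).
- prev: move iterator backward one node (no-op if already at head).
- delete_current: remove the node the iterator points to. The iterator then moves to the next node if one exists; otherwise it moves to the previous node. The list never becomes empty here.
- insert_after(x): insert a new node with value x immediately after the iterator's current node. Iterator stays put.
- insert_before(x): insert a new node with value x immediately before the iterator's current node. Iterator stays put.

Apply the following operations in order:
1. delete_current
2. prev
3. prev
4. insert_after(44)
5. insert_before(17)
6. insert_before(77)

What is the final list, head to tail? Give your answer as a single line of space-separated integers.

After 1 (delete_current): list=[5, 6, 3, 1] cursor@5
After 2 (prev): list=[5, 6, 3, 1] cursor@5
After 3 (prev): list=[5, 6, 3, 1] cursor@5
After 4 (insert_after(44)): list=[5, 44, 6, 3, 1] cursor@5
After 5 (insert_before(17)): list=[17, 5, 44, 6, 3, 1] cursor@5
After 6 (insert_before(77)): list=[17, 77, 5, 44, 6, 3, 1] cursor@5

Answer: 17 77 5 44 6 3 1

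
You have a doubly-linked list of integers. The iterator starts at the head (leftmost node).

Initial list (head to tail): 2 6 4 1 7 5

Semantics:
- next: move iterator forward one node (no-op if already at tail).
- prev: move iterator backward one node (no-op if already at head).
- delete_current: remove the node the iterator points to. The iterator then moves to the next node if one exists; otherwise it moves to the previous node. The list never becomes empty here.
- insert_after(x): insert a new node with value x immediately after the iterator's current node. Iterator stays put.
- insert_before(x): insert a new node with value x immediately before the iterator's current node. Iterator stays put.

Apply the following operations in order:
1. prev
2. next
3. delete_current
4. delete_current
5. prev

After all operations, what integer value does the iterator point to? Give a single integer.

After 1 (prev): list=[2, 6, 4, 1, 7, 5] cursor@2
After 2 (next): list=[2, 6, 4, 1, 7, 5] cursor@6
After 3 (delete_current): list=[2, 4, 1, 7, 5] cursor@4
After 4 (delete_current): list=[2, 1, 7, 5] cursor@1
After 5 (prev): list=[2, 1, 7, 5] cursor@2

Answer: 2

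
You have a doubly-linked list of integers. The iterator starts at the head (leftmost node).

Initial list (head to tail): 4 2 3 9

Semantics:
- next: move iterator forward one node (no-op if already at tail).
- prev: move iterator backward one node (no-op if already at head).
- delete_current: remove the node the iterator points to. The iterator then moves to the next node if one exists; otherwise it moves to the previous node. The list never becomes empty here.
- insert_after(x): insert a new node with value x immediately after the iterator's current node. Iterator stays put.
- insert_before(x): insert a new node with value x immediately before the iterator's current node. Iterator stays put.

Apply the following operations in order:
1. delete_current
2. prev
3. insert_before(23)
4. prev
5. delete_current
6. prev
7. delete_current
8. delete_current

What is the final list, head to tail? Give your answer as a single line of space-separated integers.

Answer: 9

Derivation:
After 1 (delete_current): list=[2, 3, 9] cursor@2
After 2 (prev): list=[2, 3, 9] cursor@2
After 3 (insert_before(23)): list=[23, 2, 3, 9] cursor@2
After 4 (prev): list=[23, 2, 3, 9] cursor@23
After 5 (delete_current): list=[2, 3, 9] cursor@2
After 6 (prev): list=[2, 3, 9] cursor@2
After 7 (delete_current): list=[3, 9] cursor@3
After 8 (delete_current): list=[9] cursor@9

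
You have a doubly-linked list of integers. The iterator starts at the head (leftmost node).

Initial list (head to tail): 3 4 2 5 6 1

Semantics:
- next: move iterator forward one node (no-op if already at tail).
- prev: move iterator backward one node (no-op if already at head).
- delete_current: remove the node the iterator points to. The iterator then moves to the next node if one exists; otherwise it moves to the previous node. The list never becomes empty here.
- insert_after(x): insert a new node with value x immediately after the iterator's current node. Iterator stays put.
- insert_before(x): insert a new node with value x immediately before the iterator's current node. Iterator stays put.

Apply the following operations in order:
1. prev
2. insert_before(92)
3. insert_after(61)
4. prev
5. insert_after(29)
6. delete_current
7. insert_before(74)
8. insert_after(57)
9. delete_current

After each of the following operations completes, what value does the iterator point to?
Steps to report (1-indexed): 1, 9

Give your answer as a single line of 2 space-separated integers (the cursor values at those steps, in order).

After 1 (prev): list=[3, 4, 2, 5, 6, 1] cursor@3
After 2 (insert_before(92)): list=[92, 3, 4, 2, 5, 6, 1] cursor@3
After 3 (insert_after(61)): list=[92, 3, 61, 4, 2, 5, 6, 1] cursor@3
After 4 (prev): list=[92, 3, 61, 4, 2, 5, 6, 1] cursor@92
After 5 (insert_after(29)): list=[92, 29, 3, 61, 4, 2, 5, 6, 1] cursor@92
After 6 (delete_current): list=[29, 3, 61, 4, 2, 5, 6, 1] cursor@29
After 7 (insert_before(74)): list=[74, 29, 3, 61, 4, 2, 5, 6, 1] cursor@29
After 8 (insert_after(57)): list=[74, 29, 57, 3, 61, 4, 2, 5, 6, 1] cursor@29
After 9 (delete_current): list=[74, 57, 3, 61, 4, 2, 5, 6, 1] cursor@57

Answer: 3 57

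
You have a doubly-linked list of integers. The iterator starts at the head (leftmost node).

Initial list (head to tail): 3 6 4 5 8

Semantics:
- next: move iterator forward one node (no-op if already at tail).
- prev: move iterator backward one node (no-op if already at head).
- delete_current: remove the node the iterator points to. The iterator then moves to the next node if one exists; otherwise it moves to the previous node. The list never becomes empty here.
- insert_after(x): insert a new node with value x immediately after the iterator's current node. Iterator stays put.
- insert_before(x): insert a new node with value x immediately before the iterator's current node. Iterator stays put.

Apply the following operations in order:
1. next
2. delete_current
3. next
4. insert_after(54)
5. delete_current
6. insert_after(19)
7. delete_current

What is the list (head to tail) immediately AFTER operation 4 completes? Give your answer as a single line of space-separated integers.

After 1 (next): list=[3, 6, 4, 5, 8] cursor@6
After 2 (delete_current): list=[3, 4, 5, 8] cursor@4
After 3 (next): list=[3, 4, 5, 8] cursor@5
After 4 (insert_after(54)): list=[3, 4, 5, 54, 8] cursor@5

Answer: 3 4 5 54 8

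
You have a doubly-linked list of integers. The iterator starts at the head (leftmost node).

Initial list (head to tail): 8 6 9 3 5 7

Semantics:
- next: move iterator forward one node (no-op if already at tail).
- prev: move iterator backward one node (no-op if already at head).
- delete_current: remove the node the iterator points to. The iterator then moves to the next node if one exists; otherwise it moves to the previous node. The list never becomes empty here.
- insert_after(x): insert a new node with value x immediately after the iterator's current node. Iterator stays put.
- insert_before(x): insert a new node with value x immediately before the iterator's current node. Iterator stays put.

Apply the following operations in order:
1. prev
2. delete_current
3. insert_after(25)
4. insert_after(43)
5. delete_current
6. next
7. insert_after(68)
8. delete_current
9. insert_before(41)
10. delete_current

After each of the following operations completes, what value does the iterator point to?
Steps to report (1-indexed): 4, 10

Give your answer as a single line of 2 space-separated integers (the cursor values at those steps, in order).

Answer: 6 9

Derivation:
After 1 (prev): list=[8, 6, 9, 3, 5, 7] cursor@8
After 2 (delete_current): list=[6, 9, 3, 5, 7] cursor@6
After 3 (insert_after(25)): list=[6, 25, 9, 3, 5, 7] cursor@6
After 4 (insert_after(43)): list=[6, 43, 25, 9, 3, 5, 7] cursor@6
After 5 (delete_current): list=[43, 25, 9, 3, 5, 7] cursor@43
After 6 (next): list=[43, 25, 9, 3, 5, 7] cursor@25
After 7 (insert_after(68)): list=[43, 25, 68, 9, 3, 5, 7] cursor@25
After 8 (delete_current): list=[43, 68, 9, 3, 5, 7] cursor@68
After 9 (insert_before(41)): list=[43, 41, 68, 9, 3, 5, 7] cursor@68
After 10 (delete_current): list=[43, 41, 9, 3, 5, 7] cursor@9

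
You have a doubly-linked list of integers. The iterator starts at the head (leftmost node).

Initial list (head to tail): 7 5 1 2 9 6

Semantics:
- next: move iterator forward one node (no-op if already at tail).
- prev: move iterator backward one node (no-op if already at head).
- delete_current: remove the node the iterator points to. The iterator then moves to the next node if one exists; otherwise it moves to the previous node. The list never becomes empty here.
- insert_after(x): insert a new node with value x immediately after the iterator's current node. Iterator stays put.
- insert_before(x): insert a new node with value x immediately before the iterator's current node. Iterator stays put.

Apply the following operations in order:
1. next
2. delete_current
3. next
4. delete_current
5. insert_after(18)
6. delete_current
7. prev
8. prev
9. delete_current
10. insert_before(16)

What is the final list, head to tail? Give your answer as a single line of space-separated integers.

Answer: 16 1 18 6

Derivation:
After 1 (next): list=[7, 5, 1, 2, 9, 6] cursor@5
After 2 (delete_current): list=[7, 1, 2, 9, 6] cursor@1
After 3 (next): list=[7, 1, 2, 9, 6] cursor@2
After 4 (delete_current): list=[7, 1, 9, 6] cursor@9
After 5 (insert_after(18)): list=[7, 1, 9, 18, 6] cursor@9
After 6 (delete_current): list=[7, 1, 18, 6] cursor@18
After 7 (prev): list=[7, 1, 18, 6] cursor@1
After 8 (prev): list=[7, 1, 18, 6] cursor@7
After 9 (delete_current): list=[1, 18, 6] cursor@1
After 10 (insert_before(16)): list=[16, 1, 18, 6] cursor@1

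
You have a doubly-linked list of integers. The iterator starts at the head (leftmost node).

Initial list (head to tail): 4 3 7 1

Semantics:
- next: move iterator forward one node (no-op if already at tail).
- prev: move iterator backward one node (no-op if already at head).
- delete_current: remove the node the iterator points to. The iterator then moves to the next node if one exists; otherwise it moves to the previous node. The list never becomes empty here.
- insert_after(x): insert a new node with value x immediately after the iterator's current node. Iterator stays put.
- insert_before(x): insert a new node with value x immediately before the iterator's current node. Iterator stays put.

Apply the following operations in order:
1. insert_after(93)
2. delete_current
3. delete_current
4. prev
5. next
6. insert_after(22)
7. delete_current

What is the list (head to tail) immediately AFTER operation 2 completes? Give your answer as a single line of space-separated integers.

After 1 (insert_after(93)): list=[4, 93, 3, 7, 1] cursor@4
After 2 (delete_current): list=[93, 3, 7, 1] cursor@93

Answer: 93 3 7 1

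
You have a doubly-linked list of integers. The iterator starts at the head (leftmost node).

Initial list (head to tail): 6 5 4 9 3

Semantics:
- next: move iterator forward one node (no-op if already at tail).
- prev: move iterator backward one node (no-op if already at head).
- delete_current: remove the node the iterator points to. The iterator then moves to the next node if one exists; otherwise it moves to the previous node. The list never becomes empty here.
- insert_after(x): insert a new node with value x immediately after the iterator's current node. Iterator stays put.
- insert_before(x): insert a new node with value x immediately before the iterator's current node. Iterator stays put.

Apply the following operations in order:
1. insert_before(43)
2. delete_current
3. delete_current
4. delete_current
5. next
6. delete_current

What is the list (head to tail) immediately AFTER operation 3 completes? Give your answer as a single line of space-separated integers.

After 1 (insert_before(43)): list=[43, 6, 5, 4, 9, 3] cursor@6
After 2 (delete_current): list=[43, 5, 4, 9, 3] cursor@5
After 3 (delete_current): list=[43, 4, 9, 3] cursor@4

Answer: 43 4 9 3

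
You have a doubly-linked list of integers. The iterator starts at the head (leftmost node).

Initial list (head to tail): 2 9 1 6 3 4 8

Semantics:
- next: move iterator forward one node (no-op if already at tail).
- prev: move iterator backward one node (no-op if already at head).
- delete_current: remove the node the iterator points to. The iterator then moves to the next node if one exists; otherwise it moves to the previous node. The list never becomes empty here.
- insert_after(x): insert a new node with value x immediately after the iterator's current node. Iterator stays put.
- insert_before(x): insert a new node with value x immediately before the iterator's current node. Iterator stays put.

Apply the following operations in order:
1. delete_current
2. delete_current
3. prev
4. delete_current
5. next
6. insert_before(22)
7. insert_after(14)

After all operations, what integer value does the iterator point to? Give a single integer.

After 1 (delete_current): list=[9, 1, 6, 3, 4, 8] cursor@9
After 2 (delete_current): list=[1, 6, 3, 4, 8] cursor@1
After 3 (prev): list=[1, 6, 3, 4, 8] cursor@1
After 4 (delete_current): list=[6, 3, 4, 8] cursor@6
After 5 (next): list=[6, 3, 4, 8] cursor@3
After 6 (insert_before(22)): list=[6, 22, 3, 4, 8] cursor@3
After 7 (insert_after(14)): list=[6, 22, 3, 14, 4, 8] cursor@3

Answer: 3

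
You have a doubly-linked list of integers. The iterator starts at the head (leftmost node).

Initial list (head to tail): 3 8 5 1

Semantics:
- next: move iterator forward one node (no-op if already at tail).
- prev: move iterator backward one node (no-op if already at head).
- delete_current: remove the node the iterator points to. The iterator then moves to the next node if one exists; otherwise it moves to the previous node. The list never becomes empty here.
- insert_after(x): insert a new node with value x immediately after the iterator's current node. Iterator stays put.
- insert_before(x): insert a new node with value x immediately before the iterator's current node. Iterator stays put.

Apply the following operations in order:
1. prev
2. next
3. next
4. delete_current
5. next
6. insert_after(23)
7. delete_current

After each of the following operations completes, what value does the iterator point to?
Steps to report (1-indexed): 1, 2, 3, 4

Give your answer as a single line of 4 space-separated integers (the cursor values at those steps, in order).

Answer: 3 8 5 1

Derivation:
After 1 (prev): list=[3, 8, 5, 1] cursor@3
After 2 (next): list=[3, 8, 5, 1] cursor@8
After 3 (next): list=[3, 8, 5, 1] cursor@5
After 4 (delete_current): list=[3, 8, 1] cursor@1
After 5 (next): list=[3, 8, 1] cursor@1
After 6 (insert_after(23)): list=[3, 8, 1, 23] cursor@1
After 7 (delete_current): list=[3, 8, 23] cursor@23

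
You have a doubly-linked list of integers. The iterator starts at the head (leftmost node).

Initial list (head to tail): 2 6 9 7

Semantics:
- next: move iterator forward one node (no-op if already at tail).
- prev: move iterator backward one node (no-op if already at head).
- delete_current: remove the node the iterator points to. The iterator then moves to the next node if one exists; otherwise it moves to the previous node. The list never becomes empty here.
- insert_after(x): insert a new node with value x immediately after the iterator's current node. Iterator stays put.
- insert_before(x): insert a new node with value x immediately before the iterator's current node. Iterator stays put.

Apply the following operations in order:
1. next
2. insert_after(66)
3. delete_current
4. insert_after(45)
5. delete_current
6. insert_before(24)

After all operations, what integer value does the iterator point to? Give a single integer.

Answer: 45

Derivation:
After 1 (next): list=[2, 6, 9, 7] cursor@6
After 2 (insert_after(66)): list=[2, 6, 66, 9, 7] cursor@6
After 3 (delete_current): list=[2, 66, 9, 7] cursor@66
After 4 (insert_after(45)): list=[2, 66, 45, 9, 7] cursor@66
After 5 (delete_current): list=[2, 45, 9, 7] cursor@45
After 6 (insert_before(24)): list=[2, 24, 45, 9, 7] cursor@45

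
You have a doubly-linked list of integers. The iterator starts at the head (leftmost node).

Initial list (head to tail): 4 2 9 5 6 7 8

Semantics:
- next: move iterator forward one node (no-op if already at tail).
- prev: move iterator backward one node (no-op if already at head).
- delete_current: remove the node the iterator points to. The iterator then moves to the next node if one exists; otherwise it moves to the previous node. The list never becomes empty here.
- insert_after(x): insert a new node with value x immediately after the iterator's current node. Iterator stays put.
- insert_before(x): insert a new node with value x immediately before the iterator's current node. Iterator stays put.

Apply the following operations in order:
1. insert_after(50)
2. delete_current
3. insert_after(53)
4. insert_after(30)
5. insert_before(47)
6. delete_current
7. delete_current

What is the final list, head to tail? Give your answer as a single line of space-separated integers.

After 1 (insert_after(50)): list=[4, 50, 2, 9, 5, 6, 7, 8] cursor@4
After 2 (delete_current): list=[50, 2, 9, 5, 6, 7, 8] cursor@50
After 3 (insert_after(53)): list=[50, 53, 2, 9, 5, 6, 7, 8] cursor@50
After 4 (insert_after(30)): list=[50, 30, 53, 2, 9, 5, 6, 7, 8] cursor@50
After 5 (insert_before(47)): list=[47, 50, 30, 53, 2, 9, 5, 6, 7, 8] cursor@50
After 6 (delete_current): list=[47, 30, 53, 2, 9, 5, 6, 7, 8] cursor@30
After 7 (delete_current): list=[47, 53, 2, 9, 5, 6, 7, 8] cursor@53

Answer: 47 53 2 9 5 6 7 8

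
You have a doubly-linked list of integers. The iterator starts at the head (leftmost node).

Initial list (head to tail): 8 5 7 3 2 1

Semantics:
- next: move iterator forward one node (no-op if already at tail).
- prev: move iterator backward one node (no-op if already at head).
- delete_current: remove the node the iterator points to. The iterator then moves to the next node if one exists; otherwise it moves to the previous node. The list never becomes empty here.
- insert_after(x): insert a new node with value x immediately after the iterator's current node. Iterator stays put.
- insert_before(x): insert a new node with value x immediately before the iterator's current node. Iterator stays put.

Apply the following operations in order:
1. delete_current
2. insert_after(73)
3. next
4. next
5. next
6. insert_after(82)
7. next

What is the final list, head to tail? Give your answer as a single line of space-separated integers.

After 1 (delete_current): list=[5, 7, 3, 2, 1] cursor@5
After 2 (insert_after(73)): list=[5, 73, 7, 3, 2, 1] cursor@5
After 3 (next): list=[5, 73, 7, 3, 2, 1] cursor@73
After 4 (next): list=[5, 73, 7, 3, 2, 1] cursor@7
After 5 (next): list=[5, 73, 7, 3, 2, 1] cursor@3
After 6 (insert_after(82)): list=[5, 73, 7, 3, 82, 2, 1] cursor@3
After 7 (next): list=[5, 73, 7, 3, 82, 2, 1] cursor@82

Answer: 5 73 7 3 82 2 1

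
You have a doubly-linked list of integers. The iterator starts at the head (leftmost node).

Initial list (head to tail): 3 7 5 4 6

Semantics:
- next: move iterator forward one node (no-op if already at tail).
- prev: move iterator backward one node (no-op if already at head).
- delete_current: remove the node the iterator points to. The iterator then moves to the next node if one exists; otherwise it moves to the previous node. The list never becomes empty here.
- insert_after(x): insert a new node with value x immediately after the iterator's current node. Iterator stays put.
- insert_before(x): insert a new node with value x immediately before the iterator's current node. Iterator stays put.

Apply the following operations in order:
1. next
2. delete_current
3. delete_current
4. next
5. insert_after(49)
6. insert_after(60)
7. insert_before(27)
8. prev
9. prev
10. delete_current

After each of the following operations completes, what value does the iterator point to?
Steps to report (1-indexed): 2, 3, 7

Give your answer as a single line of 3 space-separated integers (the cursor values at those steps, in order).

Answer: 5 4 6

Derivation:
After 1 (next): list=[3, 7, 5, 4, 6] cursor@7
After 2 (delete_current): list=[3, 5, 4, 6] cursor@5
After 3 (delete_current): list=[3, 4, 6] cursor@4
After 4 (next): list=[3, 4, 6] cursor@6
After 5 (insert_after(49)): list=[3, 4, 6, 49] cursor@6
After 6 (insert_after(60)): list=[3, 4, 6, 60, 49] cursor@6
After 7 (insert_before(27)): list=[3, 4, 27, 6, 60, 49] cursor@6
After 8 (prev): list=[3, 4, 27, 6, 60, 49] cursor@27
After 9 (prev): list=[3, 4, 27, 6, 60, 49] cursor@4
After 10 (delete_current): list=[3, 27, 6, 60, 49] cursor@27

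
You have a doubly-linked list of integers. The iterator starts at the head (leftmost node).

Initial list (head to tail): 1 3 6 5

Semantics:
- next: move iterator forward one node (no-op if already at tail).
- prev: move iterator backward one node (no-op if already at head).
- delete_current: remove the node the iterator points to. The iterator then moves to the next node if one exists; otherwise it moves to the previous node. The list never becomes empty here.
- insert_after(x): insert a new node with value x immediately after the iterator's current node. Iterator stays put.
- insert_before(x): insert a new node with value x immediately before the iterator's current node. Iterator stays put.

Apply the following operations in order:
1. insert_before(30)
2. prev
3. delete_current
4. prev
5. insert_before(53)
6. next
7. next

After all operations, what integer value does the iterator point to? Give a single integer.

After 1 (insert_before(30)): list=[30, 1, 3, 6, 5] cursor@1
After 2 (prev): list=[30, 1, 3, 6, 5] cursor@30
After 3 (delete_current): list=[1, 3, 6, 5] cursor@1
After 4 (prev): list=[1, 3, 6, 5] cursor@1
After 5 (insert_before(53)): list=[53, 1, 3, 6, 5] cursor@1
After 6 (next): list=[53, 1, 3, 6, 5] cursor@3
After 7 (next): list=[53, 1, 3, 6, 5] cursor@6

Answer: 6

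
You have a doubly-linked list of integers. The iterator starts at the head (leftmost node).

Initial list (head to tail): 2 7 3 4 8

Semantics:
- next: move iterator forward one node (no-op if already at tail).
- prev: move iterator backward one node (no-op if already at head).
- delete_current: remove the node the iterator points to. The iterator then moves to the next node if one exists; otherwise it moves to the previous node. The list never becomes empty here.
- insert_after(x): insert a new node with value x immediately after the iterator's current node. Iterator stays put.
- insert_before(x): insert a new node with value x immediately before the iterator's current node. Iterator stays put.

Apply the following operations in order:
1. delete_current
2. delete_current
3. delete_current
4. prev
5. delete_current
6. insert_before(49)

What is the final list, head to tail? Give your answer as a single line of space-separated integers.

After 1 (delete_current): list=[7, 3, 4, 8] cursor@7
After 2 (delete_current): list=[3, 4, 8] cursor@3
After 3 (delete_current): list=[4, 8] cursor@4
After 4 (prev): list=[4, 8] cursor@4
After 5 (delete_current): list=[8] cursor@8
After 6 (insert_before(49)): list=[49, 8] cursor@8

Answer: 49 8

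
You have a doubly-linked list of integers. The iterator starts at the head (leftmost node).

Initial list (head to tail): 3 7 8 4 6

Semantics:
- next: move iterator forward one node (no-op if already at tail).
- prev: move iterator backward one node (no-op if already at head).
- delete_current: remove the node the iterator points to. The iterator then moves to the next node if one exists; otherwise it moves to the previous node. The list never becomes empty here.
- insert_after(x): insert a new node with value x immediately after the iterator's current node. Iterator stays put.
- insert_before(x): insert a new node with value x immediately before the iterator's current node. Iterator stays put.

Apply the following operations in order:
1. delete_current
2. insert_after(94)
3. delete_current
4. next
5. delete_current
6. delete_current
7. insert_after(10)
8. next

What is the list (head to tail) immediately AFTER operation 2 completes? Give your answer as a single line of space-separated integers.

Answer: 7 94 8 4 6

Derivation:
After 1 (delete_current): list=[7, 8, 4, 6] cursor@7
After 2 (insert_after(94)): list=[7, 94, 8, 4, 6] cursor@7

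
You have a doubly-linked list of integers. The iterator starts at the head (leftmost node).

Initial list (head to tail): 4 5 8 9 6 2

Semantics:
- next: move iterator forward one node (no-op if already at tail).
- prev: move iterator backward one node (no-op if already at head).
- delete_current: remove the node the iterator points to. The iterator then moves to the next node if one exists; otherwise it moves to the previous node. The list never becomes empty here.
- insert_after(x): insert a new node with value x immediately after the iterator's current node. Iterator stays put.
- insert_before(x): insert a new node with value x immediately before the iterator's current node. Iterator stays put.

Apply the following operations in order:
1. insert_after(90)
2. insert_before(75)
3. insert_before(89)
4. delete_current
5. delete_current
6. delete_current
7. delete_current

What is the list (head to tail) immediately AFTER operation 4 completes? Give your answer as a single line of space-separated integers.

After 1 (insert_after(90)): list=[4, 90, 5, 8, 9, 6, 2] cursor@4
After 2 (insert_before(75)): list=[75, 4, 90, 5, 8, 9, 6, 2] cursor@4
After 3 (insert_before(89)): list=[75, 89, 4, 90, 5, 8, 9, 6, 2] cursor@4
After 4 (delete_current): list=[75, 89, 90, 5, 8, 9, 6, 2] cursor@90

Answer: 75 89 90 5 8 9 6 2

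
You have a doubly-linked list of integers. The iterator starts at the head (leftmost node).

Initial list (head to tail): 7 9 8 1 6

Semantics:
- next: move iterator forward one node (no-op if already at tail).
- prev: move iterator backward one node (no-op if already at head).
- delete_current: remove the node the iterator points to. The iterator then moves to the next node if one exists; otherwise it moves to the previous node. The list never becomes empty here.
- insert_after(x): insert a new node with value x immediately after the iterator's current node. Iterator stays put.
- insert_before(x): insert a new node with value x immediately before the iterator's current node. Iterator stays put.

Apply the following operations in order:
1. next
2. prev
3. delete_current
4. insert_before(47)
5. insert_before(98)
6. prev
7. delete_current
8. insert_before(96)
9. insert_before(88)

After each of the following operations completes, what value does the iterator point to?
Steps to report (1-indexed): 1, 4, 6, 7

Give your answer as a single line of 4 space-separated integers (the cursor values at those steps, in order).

After 1 (next): list=[7, 9, 8, 1, 6] cursor@9
After 2 (prev): list=[7, 9, 8, 1, 6] cursor@7
After 3 (delete_current): list=[9, 8, 1, 6] cursor@9
After 4 (insert_before(47)): list=[47, 9, 8, 1, 6] cursor@9
After 5 (insert_before(98)): list=[47, 98, 9, 8, 1, 6] cursor@9
After 6 (prev): list=[47, 98, 9, 8, 1, 6] cursor@98
After 7 (delete_current): list=[47, 9, 8, 1, 6] cursor@9
After 8 (insert_before(96)): list=[47, 96, 9, 8, 1, 6] cursor@9
After 9 (insert_before(88)): list=[47, 96, 88, 9, 8, 1, 6] cursor@9

Answer: 9 9 98 9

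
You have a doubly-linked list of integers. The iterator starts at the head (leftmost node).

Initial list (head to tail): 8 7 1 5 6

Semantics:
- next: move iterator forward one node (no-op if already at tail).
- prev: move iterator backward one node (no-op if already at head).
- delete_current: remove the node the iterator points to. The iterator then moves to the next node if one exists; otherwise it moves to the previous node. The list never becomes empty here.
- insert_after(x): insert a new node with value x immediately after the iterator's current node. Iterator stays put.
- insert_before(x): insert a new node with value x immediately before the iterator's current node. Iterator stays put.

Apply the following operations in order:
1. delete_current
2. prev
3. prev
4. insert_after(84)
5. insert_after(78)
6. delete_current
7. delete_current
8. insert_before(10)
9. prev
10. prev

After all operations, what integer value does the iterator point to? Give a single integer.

After 1 (delete_current): list=[7, 1, 5, 6] cursor@7
After 2 (prev): list=[7, 1, 5, 6] cursor@7
After 3 (prev): list=[7, 1, 5, 6] cursor@7
After 4 (insert_after(84)): list=[7, 84, 1, 5, 6] cursor@7
After 5 (insert_after(78)): list=[7, 78, 84, 1, 5, 6] cursor@7
After 6 (delete_current): list=[78, 84, 1, 5, 6] cursor@78
After 7 (delete_current): list=[84, 1, 5, 6] cursor@84
After 8 (insert_before(10)): list=[10, 84, 1, 5, 6] cursor@84
After 9 (prev): list=[10, 84, 1, 5, 6] cursor@10
After 10 (prev): list=[10, 84, 1, 5, 6] cursor@10

Answer: 10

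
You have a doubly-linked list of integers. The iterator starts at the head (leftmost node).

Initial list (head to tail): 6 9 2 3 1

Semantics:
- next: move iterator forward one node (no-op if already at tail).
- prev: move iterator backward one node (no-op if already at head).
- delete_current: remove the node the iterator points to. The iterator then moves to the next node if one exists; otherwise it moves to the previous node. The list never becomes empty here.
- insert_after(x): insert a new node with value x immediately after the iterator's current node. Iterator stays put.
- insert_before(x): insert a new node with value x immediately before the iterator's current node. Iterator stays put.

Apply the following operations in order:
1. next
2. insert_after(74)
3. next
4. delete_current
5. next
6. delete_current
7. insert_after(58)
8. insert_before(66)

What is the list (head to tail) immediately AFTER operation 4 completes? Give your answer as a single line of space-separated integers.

After 1 (next): list=[6, 9, 2, 3, 1] cursor@9
After 2 (insert_after(74)): list=[6, 9, 74, 2, 3, 1] cursor@9
After 3 (next): list=[6, 9, 74, 2, 3, 1] cursor@74
After 4 (delete_current): list=[6, 9, 2, 3, 1] cursor@2

Answer: 6 9 2 3 1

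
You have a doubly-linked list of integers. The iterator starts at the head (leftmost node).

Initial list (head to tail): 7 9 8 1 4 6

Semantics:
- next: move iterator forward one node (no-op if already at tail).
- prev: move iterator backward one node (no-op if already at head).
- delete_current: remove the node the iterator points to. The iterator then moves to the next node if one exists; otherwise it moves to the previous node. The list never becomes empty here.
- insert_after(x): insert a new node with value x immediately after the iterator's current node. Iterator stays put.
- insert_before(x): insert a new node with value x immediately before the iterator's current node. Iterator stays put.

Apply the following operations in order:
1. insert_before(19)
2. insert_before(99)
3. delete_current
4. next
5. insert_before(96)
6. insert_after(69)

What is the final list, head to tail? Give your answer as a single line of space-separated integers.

Answer: 19 99 9 96 8 69 1 4 6

Derivation:
After 1 (insert_before(19)): list=[19, 7, 9, 8, 1, 4, 6] cursor@7
After 2 (insert_before(99)): list=[19, 99, 7, 9, 8, 1, 4, 6] cursor@7
After 3 (delete_current): list=[19, 99, 9, 8, 1, 4, 6] cursor@9
After 4 (next): list=[19, 99, 9, 8, 1, 4, 6] cursor@8
After 5 (insert_before(96)): list=[19, 99, 9, 96, 8, 1, 4, 6] cursor@8
After 6 (insert_after(69)): list=[19, 99, 9, 96, 8, 69, 1, 4, 6] cursor@8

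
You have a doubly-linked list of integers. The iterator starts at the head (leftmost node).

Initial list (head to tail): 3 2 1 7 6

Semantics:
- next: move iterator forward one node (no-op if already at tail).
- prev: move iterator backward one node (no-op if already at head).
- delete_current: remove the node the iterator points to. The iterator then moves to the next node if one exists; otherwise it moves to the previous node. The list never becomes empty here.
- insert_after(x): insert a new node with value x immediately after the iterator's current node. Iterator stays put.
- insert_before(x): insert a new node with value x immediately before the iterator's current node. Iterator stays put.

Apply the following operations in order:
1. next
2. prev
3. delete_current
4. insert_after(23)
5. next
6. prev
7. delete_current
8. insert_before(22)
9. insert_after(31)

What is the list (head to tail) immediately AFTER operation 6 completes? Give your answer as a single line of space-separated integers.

Answer: 2 23 1 7 6

Derivation:
After 1 (next): list=[3, 2, 1, 7, 6] cursor@2
After 2 (prev): list=[3, 2, 1, 7, 6] cursor@3
After 3 (delete_current): list=[2, 1, 7, 6] cursor@2
After 4 (insert_after(23)): list=[2, 23, 1, 7, 6] cursor@2
After 5 (next): list=[2, 23, 1, 7, 6] cursor@23
After 6 (prev): list=[2, 23, 1, 7, 6] cursor@2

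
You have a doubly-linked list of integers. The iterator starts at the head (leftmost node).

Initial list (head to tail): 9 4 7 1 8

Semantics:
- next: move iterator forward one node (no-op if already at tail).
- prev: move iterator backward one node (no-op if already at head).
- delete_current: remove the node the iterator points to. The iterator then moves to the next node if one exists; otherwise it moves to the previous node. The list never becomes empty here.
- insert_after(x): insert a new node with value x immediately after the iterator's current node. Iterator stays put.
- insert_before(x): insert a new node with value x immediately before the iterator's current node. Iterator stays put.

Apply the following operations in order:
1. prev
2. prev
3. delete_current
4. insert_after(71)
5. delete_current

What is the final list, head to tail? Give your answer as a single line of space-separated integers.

Answer: 71 7 1 8

Derivation:
After 1 (prev): list=[9, 4, 7, 1, 8] cursor@9
After 2 (prev): list=[9, 4, 7, 1, 8] cursor@9
After 3 (delete_current): list=[4, 7, 1, 8] cursor@4
After 4 (insert_after(71)): list=[4, 71, 7, 1, 8] cursor@4
After 5 (delete_current): list=[71, 7, 1, 8] cursor@71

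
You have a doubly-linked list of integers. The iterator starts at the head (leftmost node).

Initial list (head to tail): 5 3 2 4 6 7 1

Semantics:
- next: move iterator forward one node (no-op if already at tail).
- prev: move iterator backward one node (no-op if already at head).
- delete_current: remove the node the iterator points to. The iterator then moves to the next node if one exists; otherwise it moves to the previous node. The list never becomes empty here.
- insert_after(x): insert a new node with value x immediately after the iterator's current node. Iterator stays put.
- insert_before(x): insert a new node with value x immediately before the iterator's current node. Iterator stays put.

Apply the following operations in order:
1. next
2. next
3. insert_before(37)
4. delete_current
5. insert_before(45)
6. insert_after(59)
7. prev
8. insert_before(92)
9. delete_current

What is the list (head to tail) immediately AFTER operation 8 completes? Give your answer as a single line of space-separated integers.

Answer: 5 3 37 92 45 4 59 6 7 1

Derivation:
After 1 (next): list=[5, 3, 2, 4, 6, 7, 1] cursor@3
After 2 (next): list=[5, 3, 2, 4, 6, 7, 1] cursor@2
After 3 (insert_before(37)): list=[5, 3, 37, 2, 4, 6, 7, 1] cursor@2
After 4 (delete_current): list=[5, 3, 37, 4, 6, 7, 1] cursor@4
After 5 (insert_before(45)): list=[5, 3, 37, 45, 4, 6, 7, 1] cursor@4
After 6 (insert_after(59)): list=[5, 3, 37, 45, 4, 59, 6, 7, 1] cursor@4
After 7 (prev): list=[5, 3, 37, 45, 4, 59, 6, 7, 1] cursor@45
After 8 (insert_before(92)): list=[5, 3, 37, 92, 45, 4, 59, 6, 7, 1] cursor@45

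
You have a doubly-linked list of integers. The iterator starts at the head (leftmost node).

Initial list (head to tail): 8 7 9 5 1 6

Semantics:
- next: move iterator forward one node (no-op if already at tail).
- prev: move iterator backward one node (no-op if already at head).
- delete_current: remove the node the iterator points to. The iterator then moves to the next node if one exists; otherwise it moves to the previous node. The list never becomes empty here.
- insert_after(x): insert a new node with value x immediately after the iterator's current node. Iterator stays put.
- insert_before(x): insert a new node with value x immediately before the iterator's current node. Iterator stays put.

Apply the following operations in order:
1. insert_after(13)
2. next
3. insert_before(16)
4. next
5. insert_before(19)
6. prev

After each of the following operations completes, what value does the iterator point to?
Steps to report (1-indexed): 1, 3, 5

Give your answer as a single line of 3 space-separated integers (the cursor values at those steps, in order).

After 1 (insert_after(13)): list=[8, 13, 7, 9, 5, 1, 6] cursor@8
After 2 (next): list=[8, 13, 7, 9, 5, 1, 6] cursor@13
After 3 (insert_before(16)): list=[8, 16, 13, 7, 9, 5, 1, 6] cursor@13
After 4 (next): list=[8, 16, 13, 7, 9, 5, 1, 6] cursor@7
After 5 (insert_before(19)): list=[8, 16, 13, 19, 7, 9, 5, 1, 6] cursor@7
After 6 (prev): list=[8, 16, 13, 19, 7, 9, 5, 1, 6] cursor@19

Answer: 8 13 7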